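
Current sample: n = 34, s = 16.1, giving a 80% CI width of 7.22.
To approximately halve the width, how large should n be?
n ≈ 136

CI width ∝ 1/√n
To reduce width by factor 2, need √n to grow by 2 → need 2² = 4 times as many samples.

Current: n = 34, width = 7.22
New: n = 136, width ≈ 3.56

Width reduced by factor of 7.22/3.56 = 2.03.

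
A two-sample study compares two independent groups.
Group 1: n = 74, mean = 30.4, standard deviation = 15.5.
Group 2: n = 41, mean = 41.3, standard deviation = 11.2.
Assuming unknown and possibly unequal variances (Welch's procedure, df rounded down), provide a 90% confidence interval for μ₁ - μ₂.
(-15.07, -6.73)

Difference: x̄₁ - x̄₂ = -10.90
SE = √(s₁²/n₁ + s₂²/n₂) = √(15.5²/74 + 11.2²/41) = 2.5112
df = 105.09 → 105 (Welch–Satterthwaite, rounded down)
t* = 1.659

CI: -10.90 ± 1.659 · 2.5112 = -10.90 ± 4.17 = (-15.07, -6.73)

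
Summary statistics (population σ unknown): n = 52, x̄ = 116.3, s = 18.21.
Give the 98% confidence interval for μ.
(110.23, 122.37)

t-interval (σ unknown):
df = n - 1 = 51
t* = 2.402 for 98% confidence

Margin of error = t* · s/√n = 2.402 · 18.21/√52 = 6.07

CI: (110.23, 122.37)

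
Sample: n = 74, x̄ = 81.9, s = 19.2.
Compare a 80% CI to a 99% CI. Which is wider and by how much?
99% CI is wider by 6.04

df = 73
80% CI: t* = 1.293, (79.01, 84.79), width = 2 · t* · s/√n = 5.77
99% CI: t* = 2.645, (76.00, 87.80), width = 2 · t* · s/√n = 11.81

The 99% CI is wider by 11.81 - 5.77 = 6.04.
Higher confidence requires a wider interval.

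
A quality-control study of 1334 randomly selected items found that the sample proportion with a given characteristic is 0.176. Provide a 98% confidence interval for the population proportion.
(0.152, 0.200)

Proportion CI:
SE = √(p̂(1-p̂)/n) = √(0.176 · 0.824 / 1334) = 0.01043

z* = 2.326
Margin = z* · SE = 2.326 · 0.01043 = 0.0243

CI: 0.176 ± 0.0243 = (0.152, 0.200)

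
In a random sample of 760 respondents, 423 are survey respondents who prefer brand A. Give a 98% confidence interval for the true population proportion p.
(0.515, 0.598)

Proportion CI:
p̂ = 423/760 = 0.55658
SE = √(p̂(1-p̂)/n) = √(0.55658 · 0.44342 / 760) = 0.01802

z* = 2.326
Margin = z* · SE = 2.326 · 0.01802 = 0.0419

CI: 0.55658 ± 0.0419 = (0.515, 0.598)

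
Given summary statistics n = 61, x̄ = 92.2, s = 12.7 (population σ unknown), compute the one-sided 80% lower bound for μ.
μ ≥ 90.82

Lower bound (one-sided):
t* = 0.848 (one-sided for 80%)
Lower bound = x̄ - t* · s/√n = 92.2 - 0.848 · 12.7/√61 = 90.82

We are 80% confident that μ ≥ 90.82.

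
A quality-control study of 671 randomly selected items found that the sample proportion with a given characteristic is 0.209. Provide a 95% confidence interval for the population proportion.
(0.178, 0.240)

Proportion CI:
SE = √(p̂(1-p̂)/n) = √(0.209 · 0.791 / 671) = 0.01570

z* = 1.960
Margin = z* · SE = 1.960 · 0.01570 = 0.0308

CI: 0.209 ± 0.0308 = (0.178, 0.240)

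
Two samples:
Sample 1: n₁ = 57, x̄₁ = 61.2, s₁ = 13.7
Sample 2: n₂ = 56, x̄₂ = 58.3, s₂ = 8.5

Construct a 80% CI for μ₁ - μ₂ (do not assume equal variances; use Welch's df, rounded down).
(0.14, 5.66)

Difference: x̄₁ - x̄₂ = 2.90
SE = √(s₁²/n₁ + s₂²/n₂) = √(13.7²/57 + 8.5²/56) = 2.1408
df = 93.82 → 93 (Welch–Satterthwaite, rounded down)
t* = 1.291

CI: 2.90 ± 1.291 · 2.1408 = 2.90 ± 2.76 = (0.14, 5.66)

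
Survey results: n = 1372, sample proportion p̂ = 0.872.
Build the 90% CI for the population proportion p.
(0.857, 0.887)

Proportion CI:
SE = √(p̂(1-p̂)/n) = √(0.872 · 0.128 / 1372) = 0.00902

z* = 1.645
Margin = z* · SE = 1.645 · 0.00902 = 0.0148

CI: 0.872 ± 0.0148 = (0.857, 0.887)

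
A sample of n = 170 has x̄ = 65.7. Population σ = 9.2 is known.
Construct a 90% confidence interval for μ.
(64.54, 66.86)

z-interval (σ known):
z* = 1.645 for 90% confidence

Margin of error = z* · σ/√n = 1.645 · 9.2/√170 = 1.16

CI: (65.7 - 1.16, 65.7 + 1.16) = (64.54, 66.86)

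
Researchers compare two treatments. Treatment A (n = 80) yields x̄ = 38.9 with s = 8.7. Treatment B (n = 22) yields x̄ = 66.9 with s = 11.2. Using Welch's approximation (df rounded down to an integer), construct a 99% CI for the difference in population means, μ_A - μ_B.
(-35.12, -20.88)

Difference: x̄₁ - x̄₂ = -28.00
SE = √(s₁²/n₁ + s₂²/n₂) = √(8.7²/80 + 11.2²/22) = 2.5784
df = 28.34 → 28 (Welch–Satterthwaite, rounded down)
t* = 2.763

CI: -28.00 ± 2.763 · 2.5784 = -28.00 ± 7.12 = (-35.12, -20.88)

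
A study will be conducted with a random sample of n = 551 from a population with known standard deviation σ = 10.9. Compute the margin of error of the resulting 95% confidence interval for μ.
Margin of error = 0.91

Margin of error = z* · σ/√n
= 1.960 · 10.9/√551
= 1.960 · 10.9/23.4734
= 0.91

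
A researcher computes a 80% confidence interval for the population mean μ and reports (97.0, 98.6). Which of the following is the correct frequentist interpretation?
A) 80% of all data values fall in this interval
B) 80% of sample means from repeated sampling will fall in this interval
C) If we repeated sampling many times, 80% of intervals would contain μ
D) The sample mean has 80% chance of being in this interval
C

A) Wrong — a CI is about the parameter μ, not individual data values.
B) Wrong — coverage applies to intervals containing μ, not to future x̄ values.
C) Correct — this is the frequentist long-run coverage interpretation.
D) Wrong — x̄ is observed and sits in the interval by construction.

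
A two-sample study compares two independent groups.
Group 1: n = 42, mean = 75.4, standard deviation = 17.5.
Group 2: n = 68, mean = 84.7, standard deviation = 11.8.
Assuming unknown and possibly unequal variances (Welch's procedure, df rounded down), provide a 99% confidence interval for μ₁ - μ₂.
(-17.41, -1.19)

Difference: x̄₁ - x̄₂ = -9.30
SE = √(s₁²/n₁ + s₂²/n₂) = √(17.5²/42 + 11.8²/68) = 3.0560
df = 64.16 → 64 (Welch–Satterthwaite, rounded down)
t* = 2.655

CI: -9.30 ± 2.655 · 3.0560 = -9.30 ± 8.11 = (-17.41, -1.19)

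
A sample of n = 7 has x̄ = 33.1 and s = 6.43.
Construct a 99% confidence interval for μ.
(24.09, 42.11)

t-interval (σ unknown):
df = n - 1 = 6
t* = 3.707 for 99% confidence

Margin of error = t* · s/√n = 3.707 · 6.43/√7 = 9.01

CI: (24.09, 42.11)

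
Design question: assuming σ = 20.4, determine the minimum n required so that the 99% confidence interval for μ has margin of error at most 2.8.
n ≥ 353

For margin E ≤ 2.8:
n ≥ (z* · σ / E)²
n ≥ (2.576 · 20.4 / 2.8)²
n ≥ 352.24

Minimum n = 353 (rounding up)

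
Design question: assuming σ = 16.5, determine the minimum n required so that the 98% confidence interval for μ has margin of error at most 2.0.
n ≥ 369

For margin E ≤ 2.0:
n ≥ (z* · σ / E)²
n ≥ (2.326 · 16.5 / 2.0)²
n ≥ 368.24

Minimum n = 369 (rounding up)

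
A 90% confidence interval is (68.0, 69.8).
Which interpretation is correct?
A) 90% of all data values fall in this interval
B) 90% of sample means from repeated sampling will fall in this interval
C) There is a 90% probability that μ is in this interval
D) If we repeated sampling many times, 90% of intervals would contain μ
D

A) Wrong — a CI is about the parameter μ, not individual data values.
B) Wrong — coverage applies to intervals containing μ, not to future x̄ values.
C) Wrong — μ is fixed; the randomness lives in the interval, not in μ.
D) Correct — this is the frequentist long-run coverage interpretation.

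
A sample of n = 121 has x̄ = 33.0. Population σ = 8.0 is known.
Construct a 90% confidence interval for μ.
(31.80, 34.20)

z-interval (σ known):
z* = 1.645 for 90% confidence

Margin of error = z* · σ/√n = 1.645 · 8.0/√121 = 1.20

CI: (33.0 - 1.20, 33.0 + 1.20) = (31.80, 34.20)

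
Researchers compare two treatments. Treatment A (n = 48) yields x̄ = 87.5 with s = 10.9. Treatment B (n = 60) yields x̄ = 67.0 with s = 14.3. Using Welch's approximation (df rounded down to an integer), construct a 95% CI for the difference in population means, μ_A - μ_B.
(15.69, 25.31)

Difference: x̄₁ - x̄₂ = 20.50
SE = √(s₁²/n₁ + s₂²/n₂) = √(10.9²/48 + 14.3²/60) = 2.4256
df = 105.78 → 105 (Welch–Satterthwaite, rounded down)
t* = 1.983

CI: 20.50 ± 1.983 · 2.4256 = 20.50 ± 4.81 = (15.69, 25.31)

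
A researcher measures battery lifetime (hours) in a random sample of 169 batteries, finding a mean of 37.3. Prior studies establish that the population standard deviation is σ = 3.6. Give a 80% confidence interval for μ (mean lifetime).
(36.94, 37.66)

z-interval (σ known):
z* = 1.282 for 80% confidence

Margin of error = z* · σ/√n = 1.282 · 3.6/√169 = 0.36

CI: (37.3 - 0.36, 37.3 + 0.36) = (36.94, 37.66)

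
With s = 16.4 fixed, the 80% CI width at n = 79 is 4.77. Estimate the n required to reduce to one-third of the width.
n ≈ 711

CI width ∝ 1/√n
To reduce width by factor 3, need √n to grow by 3 → need 3² = 9 times as many samples.

Current: n = 79, width = 4.77
New: n = 711, width ≈ 1.58

Width reduced by factor of 4.77/1.58 = 3.02.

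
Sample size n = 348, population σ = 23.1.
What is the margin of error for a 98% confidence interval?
Margin of error = 2.88

Margin of error = z* · σ/√n
= 2.326 · 23.1/√348
= 2.326 · 23.1/18.6548
= 2.88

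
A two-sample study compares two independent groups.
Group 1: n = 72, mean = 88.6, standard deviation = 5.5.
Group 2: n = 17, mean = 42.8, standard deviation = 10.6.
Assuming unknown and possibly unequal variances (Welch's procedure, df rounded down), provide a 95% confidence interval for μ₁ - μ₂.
(40.23, 51.37)

Difference: x̄₁ - x̄₂ = 45.80
SE = √(s₁²/n₁ + s₂²/n₂) = √(5.5²/72 + 10.6²/17) = 2.6513
df = 18.08 → 18 (Welch–Satterthwaite, rounded down)
t* = 2.101

CI: 45.80 ± 2.101 · 2.6513 = 45.80 ± 5.57 = (40.23, 51.37)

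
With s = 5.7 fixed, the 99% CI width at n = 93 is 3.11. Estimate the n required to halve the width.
n ≈ 372

CI width ∝ 1/√n
To reduce width by factor 2, need √n to grow by 2 → need 2² = 4 times as many samples.

Current: n = 93, width = 3.11
New: n = 372, width ≈ 1.53

Width reduced by factor of 3.11/1.53 = 2.03.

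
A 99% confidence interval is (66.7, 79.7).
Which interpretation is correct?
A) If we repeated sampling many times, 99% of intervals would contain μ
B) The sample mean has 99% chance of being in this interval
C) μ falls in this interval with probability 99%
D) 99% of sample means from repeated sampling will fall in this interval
A

A) Correct — this is the frequentist long-run coverage interpretation.
B) Wrong — x̄ is observed and sits in the interval by construction.
C) Wrong — μ is fixed; the randomness lives in the interval, not in μ.
D) Wrong — coverage applies to intervals containing μ, not to future x̄ values.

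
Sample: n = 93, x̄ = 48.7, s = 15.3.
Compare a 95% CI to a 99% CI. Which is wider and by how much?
99% CI is wider by 2.05

df = 92
95% CI: t* = 1.986, (45.55, 51.85), width = 2 · t* · s/√n = 6.30
99% CI: t* = 2.630, (44.53, 52.87), width = 2 · t* · s/√n = 8.35

The 99% CI is wider by 8.35 - 6.30 = 2.05.
Higher confidence requires a wider interval.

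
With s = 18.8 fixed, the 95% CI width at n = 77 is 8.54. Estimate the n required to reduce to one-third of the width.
n ≈ 693

CI width ∝ 1/√n
To reduce width by factor 3, need √n to grow by 3 → need 3² = 9 times as many samples.

Current: n = 77, width = 8.54
New: n = 693, width ≈ 2.80

Width reduced by factor of 8.54/2.80 = 3.05.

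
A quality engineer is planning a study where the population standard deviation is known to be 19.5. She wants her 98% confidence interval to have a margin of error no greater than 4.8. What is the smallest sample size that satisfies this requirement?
n ≥ 90

For margin E ≤ 4.8:
n ≥ (z* · σ / E)²
n ≥ (2.326 · 19.5 / 4.8)²
n ≥ 89.29

Minimum n = 90 (rounding up)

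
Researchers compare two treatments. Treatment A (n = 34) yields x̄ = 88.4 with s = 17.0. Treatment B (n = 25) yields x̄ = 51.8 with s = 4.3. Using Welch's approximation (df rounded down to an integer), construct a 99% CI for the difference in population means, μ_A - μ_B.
(28.36, 44.84)

Difference: x̄₁ - x̄₂ = 36.60
SE = √(s₁²/n₁ + s₂²/n₂) = √(17.0²/34 + 4.3²/25) = 3.0397
df = 38.59 → 38 (Welch–Satterthwaite, rounded down)
t* = 2.712

CI: 36.60 ± 2.712 · 3.0397 = 36.60 ± 8.24 = (28.36, 44.84)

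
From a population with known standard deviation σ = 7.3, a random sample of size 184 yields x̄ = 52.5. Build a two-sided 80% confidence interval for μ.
(51.81, 53.19)

z-interval (σ known):
z* = 1.282 for 80% confidence

Margin of error = z* · σ/√n = 1.282 · 7.3/√184 = 0.69

CI: (52.5 - 0.69, 52.5 + 0.69) = (51.81, 53.19)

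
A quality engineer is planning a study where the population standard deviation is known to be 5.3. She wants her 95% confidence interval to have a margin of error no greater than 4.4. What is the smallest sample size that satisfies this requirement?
n ≥ 6

For margin E ≤ 4.4:
n ≥ (z* · σ / E)²
n ≥ (1.960 · 5.3 / 4.4)²
n ≥ 5.57

Minimum n = 6 (rounding up)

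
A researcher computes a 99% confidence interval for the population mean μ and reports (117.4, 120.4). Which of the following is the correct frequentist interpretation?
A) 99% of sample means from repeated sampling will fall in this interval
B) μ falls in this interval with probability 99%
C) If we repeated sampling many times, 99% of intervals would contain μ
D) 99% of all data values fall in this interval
C

A) Wrong — coverage applies to intervals containing μ, not to future x̄ values.
B) Wrong — μ is fixed; the randomness lives in the interval, not in μ.
C) Correct — this is the frequentist long-run coverage interpretation.
D) Wrong — a CI is about the parameter μ, not individual data values.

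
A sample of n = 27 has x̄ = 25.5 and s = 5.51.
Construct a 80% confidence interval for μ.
(24.11, 26.89)

t-interval (σ unknown):
df = n - 1 = 26
t* = 1.315 for 80% confidence

Margin of error = t* · s/√n = 1.315 · 5.51/√27 = 1.39

CI: (24.11, 26.89)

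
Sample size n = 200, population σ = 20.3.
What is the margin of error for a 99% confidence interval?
Margin of error = 3.70

Margin of error = z* · σ/√n
= 2.576 · 20.3/√200
= 2.576 · 20.3/14.1421
= 3.70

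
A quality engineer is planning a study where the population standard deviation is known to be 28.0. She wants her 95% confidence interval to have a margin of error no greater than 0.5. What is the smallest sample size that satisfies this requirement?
n ≥ 12048

For margin E ≤ 0.5:
n ≥ (z* · σ / E)²
n ≥ (1.960 · 28.0 / 0.5)²
n ≥ 12047.26

Minimum n = 12048 (rounding up)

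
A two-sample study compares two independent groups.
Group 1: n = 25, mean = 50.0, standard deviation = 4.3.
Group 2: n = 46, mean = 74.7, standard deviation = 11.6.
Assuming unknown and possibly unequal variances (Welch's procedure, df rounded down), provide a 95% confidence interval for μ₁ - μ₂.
(-28.52, -20.88)

Difference: x̄₁ - x̄₂ = -24.70
SE = √(s₁²/n₁ + s₂²/n₂) = √(4.3²/25 + 11.6²/46) = 1.9144
df = 63.07 → 63 (Welch–Satterthwaite, rounded down)
t* = 1.998

CI: -24.70 ± 1.998 · 1.9144 = -24.70 ± 3.82 = (-28.52, -20.88)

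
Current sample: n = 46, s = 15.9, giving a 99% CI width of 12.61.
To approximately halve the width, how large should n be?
n ≈ 184

CI width ∝ 1/√n
To reduce width by factor 2, need √n to grow by 2 → need 2² = 4 times as many samples.

Current: n = 46, width = 12.61
New: n = 184, width ≈ 6.10

Width reduced by factor of 12.61/6.10 = 2.07.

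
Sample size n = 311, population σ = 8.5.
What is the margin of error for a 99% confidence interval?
Margin of error = 1.24

Margin of error = z* · σ/√n
= 2.576 · 8.5/√311
= 2.576 · 8.5/17.6352
= 1.24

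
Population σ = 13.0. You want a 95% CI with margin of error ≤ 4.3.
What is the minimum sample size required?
n ≥ 36

For margin E ≤ 4.3:
n ≥ (z* · σ / E)²
n ≥ (1.960 · 13.0 / 4.3)²
n ≥ 35.11

Minimum n = 36 (rounding up)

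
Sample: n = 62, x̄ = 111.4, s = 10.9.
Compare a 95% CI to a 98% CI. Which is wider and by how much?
98% CI is wider by 1.07

df = 61
95% CI: t* = 2.000, (108.63, 114.17), width = 2 · t* · s/√n = 5.54
98% CI: t* = 2.389, (108.09, 114.71), width = 2 · t* · s/√n = 6.61

The 98% CI is wider by 6.61 - 5.54 = 1.07.
Higher confidence requires a wider interval.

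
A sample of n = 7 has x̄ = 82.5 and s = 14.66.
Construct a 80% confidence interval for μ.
(74.52, 90.48)

t-interval (σ unknown):
df = n - 1 = 6
t* = 1.440 for 80% confidence

Margin of error = t* · s/√n = 1.440 · 14.66/√7 = 7.98

CI: (74.52, 90.48)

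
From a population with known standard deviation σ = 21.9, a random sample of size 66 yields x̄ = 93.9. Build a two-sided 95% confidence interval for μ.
(88.62, 99.18)

z-interval (σ known):
z* = 1.960 for 95% confidence

Margin of error = z* · σ/√n = 1.960 · 21.9/√66 = 5.28

CI: (93.9 - 5.28, 93.9 + 5.28) = (88.62, 99.18)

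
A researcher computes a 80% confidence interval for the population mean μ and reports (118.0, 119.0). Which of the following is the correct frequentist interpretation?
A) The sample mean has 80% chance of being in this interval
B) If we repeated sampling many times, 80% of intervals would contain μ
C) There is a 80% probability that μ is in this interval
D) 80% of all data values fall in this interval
B

A) Wrong — x̄ is observed and sits in the interval by construction.
B) Correct — this is the frequentist long-run coverage interpretation.
C) Wrong — μ is fixed; the randomness lives in the interval, not in μ.
D) Wrong — a CI is about the parameter μ, not individual data values.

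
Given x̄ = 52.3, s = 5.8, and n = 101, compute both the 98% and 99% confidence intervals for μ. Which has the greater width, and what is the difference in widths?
99% CI is wider by 0.30

df = 100
98% CI: t* = 2.364, (50.94, 53.66), width = 2 · t* · s/√n = 2.73
99% CI: t* = 2.626, (50.78, 53.82), width = 2 · t* · s/√n = 3.03

The 99% CI is wider by 3.03 - 2.73 = 0.30.
Higher confidence requires a wider interval.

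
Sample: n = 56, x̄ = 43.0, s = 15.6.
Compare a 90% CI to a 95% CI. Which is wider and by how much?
95% CI is wider by 1.38

df = 55
90% CI: t* = 1.673, (39.51, 46.49), width = 2 · t* · s/√n = 6.98
95% CI: t* = 2.004, (38.82, 47.18), width = 2 · t* · s/√n = 8.36

The 95% CI is wider by 8.36 - 6.98 = 1.38.
Higher confidence requires a wider interval.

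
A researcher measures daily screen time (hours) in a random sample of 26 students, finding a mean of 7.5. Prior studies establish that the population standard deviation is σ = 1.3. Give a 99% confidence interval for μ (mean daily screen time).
(6.84, 8.16)

z-interval (σ known):
z* = 2.576 for 99% confidence

Margin of error = z* · σ/√n = 2.576 · 1.3/√26 = 0.66

CI: (7.5 - 0.66, 7.5 + 0.66) = (6.84, 8.16)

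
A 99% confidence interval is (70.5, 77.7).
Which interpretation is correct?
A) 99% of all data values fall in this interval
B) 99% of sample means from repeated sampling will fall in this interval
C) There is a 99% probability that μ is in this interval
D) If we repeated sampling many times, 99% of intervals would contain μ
D

A) Wrong — a CI is about the parameter μ, not individual data values.
B) Wrong — coverage applies to intervals containing μ, not to future x̄ values.
C) Wrong — μ is fixed; the randomness lives in the interval, not in μ.
D) Correct — this is the frequentist long-run coverage interpretation.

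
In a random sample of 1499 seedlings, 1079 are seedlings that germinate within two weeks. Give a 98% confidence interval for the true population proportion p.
(0.693, 0.747)

Proportion CI:
p̂ = 1079/1499 = 0.71981
SE = √(p̂(1-p̂)/n) = √(0.71981 · 0.28019 / 1499) = 0.01160

z* = 2.326
Margin = z* · SE = 2.326 · 0.01160 = 0.0270

CI: 0.71981 ± 0.0270 = (0.693, 0.747)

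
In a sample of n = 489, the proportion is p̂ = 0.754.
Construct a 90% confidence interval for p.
(0.722, 0.786)

Proportion CI:
SE = √(p̂(1-p̂)/n) = √(0.754 · 0.246 / 489) = 0.01948

z* = 1.645
Margin = z* · SE = 1.645 · 0.01948 = 0.0320

CI: 0.754 ± 0.0320 = (0.722, 0.786)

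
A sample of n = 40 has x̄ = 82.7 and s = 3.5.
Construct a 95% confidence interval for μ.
(81.58, 83.82)

t-interval (σ unknown):
df = n - 1 = 39
t* = 2.023 for 95% confidence

Margin of error = t* · s/√n = 2.023 · 3.5/√40 = 1.12

CI: (81.58, 83.82)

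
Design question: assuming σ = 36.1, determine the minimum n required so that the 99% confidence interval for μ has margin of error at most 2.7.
n ≥ 1187

For margin E ≤ 2.7:
n ≥ (z* · σ / E)²
n ≥ (2.576 · 36.1 / 2.7)²
n ≥ 1186.26

Minimum n = 1187 (rounding up)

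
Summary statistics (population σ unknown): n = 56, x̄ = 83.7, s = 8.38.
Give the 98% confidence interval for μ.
(81.02, 86.38)

t-interval (σ unknown):
df = n - 1 = 55
t* = 2.396 for 98% confidence

Margin of error = t* · s/√n = 2.396 · 8.38/√56 = 2.68

CI: (81.02, 86.38)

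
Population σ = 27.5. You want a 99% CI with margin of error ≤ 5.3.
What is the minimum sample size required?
n ≥ 179

For margin E ≤ 5.3:
n ≥ (z* · σ / E)²
n ≥ (2.576 · 27.5 / 5.3)²
n ≥ 178.65

Minimum n = 179 (rounding up)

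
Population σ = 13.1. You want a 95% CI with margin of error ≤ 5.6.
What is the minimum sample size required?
n ≥ 22

For margin E ≤ 5.6:
n ≥ (z* · σ / E)²
n ≥ (1.960 · 13.1 / 5.6)²
n ≥ 21.02

Minimum n = 22 (rounding up)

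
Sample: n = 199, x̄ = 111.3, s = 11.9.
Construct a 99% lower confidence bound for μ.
μ ≥ 109.32

Lower bound (one-sided):
t* = 2.345 (one-sided for 99%)
Lower bound = x̄ - t* · s/√n = 111.3 - 2.345 · 11.9/√199 = 109.32

We are 99% confident that μ ≥ 109.32.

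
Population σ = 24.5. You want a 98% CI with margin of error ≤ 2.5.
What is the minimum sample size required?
n ≥ 520

For margin E ≤ 2.5:
n ≥ (z* · σ / E)²
n ≥ (2.326 · 24.5 / 2.5)²
n ≥ 519.60

Minimum n = 520 (rounding up)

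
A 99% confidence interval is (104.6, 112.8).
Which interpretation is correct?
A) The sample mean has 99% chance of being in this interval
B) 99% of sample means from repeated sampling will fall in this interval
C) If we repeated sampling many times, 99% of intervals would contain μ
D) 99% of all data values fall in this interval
C

A) Wrong — x̄ is observed and sits in the interval by construction.
B) Wrong — coverage applies to intervals containing μ, not to future x̄ values.
C) Correct — this is the frequentist long-run coverage interpretation.
D) Wrong — a CI is about the parameter μ, not individual data values.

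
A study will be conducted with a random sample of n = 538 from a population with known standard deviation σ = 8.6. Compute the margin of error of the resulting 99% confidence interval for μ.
Margin of error = 0.96

Margin of error = z* · σ/√n
= 2.576 · 8.6/√538
= 2.576 · 8.6/23.1948
= 0.96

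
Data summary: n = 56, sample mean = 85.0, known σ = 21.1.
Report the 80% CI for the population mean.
(81.39, 88.61)

z-interval (σ known):
z* = 1.282 for 80% confidence

Margin of error = z* · σ/√n = 1.282 · 21.1/√56 = 3.61

CI: (85.0 - 3.61, 85.0 + 3.61) = (81.39, 88.61)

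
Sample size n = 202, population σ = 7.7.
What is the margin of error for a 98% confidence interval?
Margin of error = 1.26

Margin of error = z* · σ/√n
= 2.326 · 7.7/√202
= 2.326 · 7.7/14.2127
= 1.26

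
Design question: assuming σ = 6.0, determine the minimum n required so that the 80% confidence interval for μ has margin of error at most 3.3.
n ≥ 6

For margin E ≤ 3.3:
n ≥ (z* · σ / E)²
n ≥ (1.282 · 6.0 / 3.3)²
n ≥ 5.43

Minimum n = 6 (rounding up)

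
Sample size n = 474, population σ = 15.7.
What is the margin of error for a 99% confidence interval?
Margin of error = 1.86

Margin of error = z* · σ/√n
= 2.576 · 15.7/√474
= 2.576 · 15.7/21.7715
= 1.86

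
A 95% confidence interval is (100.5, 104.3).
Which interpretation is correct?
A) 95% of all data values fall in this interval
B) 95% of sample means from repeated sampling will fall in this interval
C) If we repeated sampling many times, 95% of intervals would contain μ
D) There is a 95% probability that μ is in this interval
C

A) Wrong — a CI is about the parameter μ, not individual data values.
B) Wrong — coverage applies to intervals containing μ, not to future x̄ values.
C) Correct — this is the frequentist long-run coverage interpretation.
D) Wrong — μ is fixed; the randomness lives in the interval, not in μ.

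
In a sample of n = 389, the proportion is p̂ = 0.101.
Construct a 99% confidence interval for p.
(0.062, 0.140)

Proportion CI:
SE = √(p̂(1-p̂)/n) = √(0.101 · 0.899 / 389) = 0.01528

z* = 2.576
Margin = z* · SE = 2.576 · 0.01528 = 0.0394

CI: 0.101 ± 0.0394 = (0.062, 0.140)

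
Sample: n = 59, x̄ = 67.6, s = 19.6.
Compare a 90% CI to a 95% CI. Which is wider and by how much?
95% CI is wider by 1.69

df = 58
90% CI: t* = 1.672, (63.33, 71.87), width = 2 · t* · s/√n = 8.53
95% CI: t* = 2.002, (62.49, 72.71), width = 2 · t* · s/√n = 10.22

The 95% CI is wider by 10.22 - 8.53 = 1.69.
Higher confidence requires a wider interval.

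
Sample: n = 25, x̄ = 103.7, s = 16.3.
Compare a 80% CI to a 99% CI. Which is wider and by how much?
99% CI is wider by 9.65

df = 24
80% CI: t* = 1.318, (99.40, 108.00), width = 2 · t* · s/√n = 8.59
99% CI: t* = 2.797, (94.58, 112.82), width = 2 · t* · s/√n = 18.24

The 99% CI is wider by 18.24 - 8.59 = 9.65.
Higher confidence requires a wider interval.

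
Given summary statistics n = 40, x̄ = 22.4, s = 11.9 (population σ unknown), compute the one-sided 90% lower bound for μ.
μ ≥ 19.95

Lower bound (one-sided):
t* = 1.304 (one-sided for 90%)
Lower bound = x̄ - t* · s/√n = 22.4 - 1.304 · 11.9/√40 = 19.95

We are 90% confident that μ ≥ 19.95.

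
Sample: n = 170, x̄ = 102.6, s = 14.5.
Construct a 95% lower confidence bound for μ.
μ ≥ 100.76

Lower bound (one-sided):
t* = 1.654 (one-sided for 95%)
Lower bound = x̄ - t* · s/√n = 102.6 - 1.654 · 14.5/√170 = 100.76

We are 95% confident that μ ≥ 100.76.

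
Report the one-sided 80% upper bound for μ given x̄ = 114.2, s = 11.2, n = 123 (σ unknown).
μ ≤ 115.05

Upper bound (one-sided):
t* = 0.845 (one-sided for 80%)
Upper bound = x̄ + t* · s/√n = 114.2 + 0.845 · 11.2/√123 = 115.05

We are 80% confident that μ ≤ 115.05.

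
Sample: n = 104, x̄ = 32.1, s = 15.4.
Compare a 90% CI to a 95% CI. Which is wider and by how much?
95% CI is wider by 0.98

df = 103
90% CI: t* = 1.660, (29.59, 34.61), width = 2 · t* · s/√n = 5.01
95% CI: t* = 1.983, (29.11, 35.09), width = 2 · t* · s/√n = 5.99

The 95% CI is wider by 5.99 - 5.01 = 0.98.
Higher confidence requires a wider interval.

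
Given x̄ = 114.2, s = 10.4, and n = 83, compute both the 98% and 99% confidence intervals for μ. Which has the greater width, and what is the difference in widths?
99% CI is wider by 0.60

df = 82
98% CI: t* = 2.373, (111.49, 116.91), width = 2 · t* · s/√n = 5.42
99% CI: t* = 2.637, (111.19, 117.21), width = 2 · t* · s/√n = 6.02

The 99% CI is wider by 6.02 - 5.42 = 0.60.
Higher confidence requires a wider interval.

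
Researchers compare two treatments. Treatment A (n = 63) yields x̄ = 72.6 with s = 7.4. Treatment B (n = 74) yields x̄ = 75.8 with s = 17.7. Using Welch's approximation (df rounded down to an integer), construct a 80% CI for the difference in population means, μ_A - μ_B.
(-6.11, -0.29)

Difference: x̄₁ - x̄₂ = -3.20
SE = √(s₁²/n₁ + s₂²/n₂) = √(7.4²/63 + 17.7²/74) = 2.2589
df = 101.04 → 101 (Welch–Satterthwaite, rounded down)
t* = 1.290

CI: -3.20 ± 1.290 · 2.2589 = -3.20 ± 2.91 = (-6.11, -0.29)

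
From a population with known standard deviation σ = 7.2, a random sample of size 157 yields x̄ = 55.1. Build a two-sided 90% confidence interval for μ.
(54.15, 56.05)

z-interval (σ known):
z* = 1.645 for 90% confidence

Margin of error = z* · σ/√n = 1.645 · 7.2/√157 = 0.95

CI: (55.1 - 0.95, 55.1 + 0.95) = (54.15, 56.05)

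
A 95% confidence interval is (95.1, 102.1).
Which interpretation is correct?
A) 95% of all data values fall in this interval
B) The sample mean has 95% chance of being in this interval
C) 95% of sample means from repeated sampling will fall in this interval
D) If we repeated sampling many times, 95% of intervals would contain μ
D

A) Wrong — a CI is about the parameter μ, not individual data values.
B) Wrong — x̄ is observed and sits in the interval by construction.
C) Wrong — coverage applies to intervals containing μ, not to future x̄ values.
D) Correct — this is the frequentist long-run coverage interpretation.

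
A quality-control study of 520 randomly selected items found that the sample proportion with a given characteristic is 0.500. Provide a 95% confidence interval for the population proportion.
(0.457, 0.543)

Proportion CI:
SE = √(p̂(1-p̂)/n) = √(0.500 · 0.500 / 520) = 0.02193

z* = 1.960
Margin = z* · SE = 1.960 · 0.02193 = 0.0430

CI: 0.500 ± 0.0430 = (0.457, 0.543)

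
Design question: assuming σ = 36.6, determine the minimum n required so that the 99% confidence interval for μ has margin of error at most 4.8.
n ≥ 386

For margin E ≤ 4.8:
n ≥ (z* · σ / E)²
n ≥ (2.576 · 36.6 / 4.8)²
n ≥ 385.81

Minimum n = 386 (rounding up)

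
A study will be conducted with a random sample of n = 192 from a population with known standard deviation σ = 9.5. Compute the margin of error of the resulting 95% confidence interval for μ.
Margin of error = 1.34

Margin of error = z* · σ/√n
= 1.960 · 9.5/√192
= 1.960 · 9.5/13.8564
= 1.34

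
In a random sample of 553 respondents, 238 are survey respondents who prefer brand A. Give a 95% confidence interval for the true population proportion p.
(0.389, 0.472)

Proportion CI:
p̂ = 238/553 = 0.43038
SE = √(p̂(1-p̂)/n) = √(0.43038 · 0.56962 / 553) = 0.02106

z* = 1.960
Margin = z* · SE = 1.960 · 0.02106 = 0.0413

CI: 0.43038 ± 0.0413 = (0.389, 0.472)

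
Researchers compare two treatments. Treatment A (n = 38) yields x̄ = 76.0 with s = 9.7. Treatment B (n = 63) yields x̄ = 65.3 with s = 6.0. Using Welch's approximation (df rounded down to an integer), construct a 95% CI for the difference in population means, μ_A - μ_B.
(7.20, 14.20)

Difference: x̄₁ - x̄₂ = 10.70
SE = √(s₁²/n₁ + s₂²/n₂) = √(9.7²/38 + 6.0²/63) = 1.7457
df = 54.32 → 54 (Welch–Satterthwaite, rounded down)
t* = 2.005

CI: 10.70 ± 2.005 · 1.7457 = 10.70 ± 3.50 = (7.20, 14.20)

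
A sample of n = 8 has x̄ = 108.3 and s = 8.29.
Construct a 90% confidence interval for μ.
(102.75, 113.85)

t-interval (σ unknown):
df = n - 1 = 7
t* = 1.895 for 90% confidence

Margin of error = t* · s/√n = 1.895 · 8.29/√8 = 5.55

CI: (102.75, 113.85)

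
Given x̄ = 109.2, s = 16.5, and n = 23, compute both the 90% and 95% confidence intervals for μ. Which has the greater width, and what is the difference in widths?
95% CI is wider by 2.46

df = 22
90% CI: t* = 1.717, (103.29, 115.11), width = 2 · t* · s/√n = 11.81
95% CI: t* = 2.074, (102.06, 116.34), width = 2 · t* · s/√n = 14.27

The 95% CI is wider by 14.27 - 11.81 = 2.46.
Higher confidence requires a wider interval.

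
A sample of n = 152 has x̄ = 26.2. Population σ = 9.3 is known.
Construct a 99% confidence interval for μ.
(24.26, 28.14)

z-interval (σ known):
z* = 2.576 for 99% confidence

Margin of error = z* · σ/√n = 2.576 · 9.3/√152 = 1.94

CI: (26.2 - 1.94, 26.2 + 1.94) = (24.26, 28.14)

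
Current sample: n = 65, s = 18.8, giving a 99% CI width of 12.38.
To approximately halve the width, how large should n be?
n ≈ 260

CI width ∝ 1/√n
To reduce width by factor 2, need √n to grow by 2 → need 2² = 4 times as many samples.

Current: n = 65, width = 12.38
New: n = 260, width ≈ 6.05

Width reduced by factor of 12.38/6.05 = 2.05.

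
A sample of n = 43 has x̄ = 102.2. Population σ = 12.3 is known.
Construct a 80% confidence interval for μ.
(99.80, 104.60)

z-interval (σ known):
z* = 1.282 for 80% confidence

Margin of error = z* · σ/√n = 1.282 · 12.3/√43 = 2.40

CI: (102.2 - 2.40, 102.2 + 2.40) = (99.80, 104.60)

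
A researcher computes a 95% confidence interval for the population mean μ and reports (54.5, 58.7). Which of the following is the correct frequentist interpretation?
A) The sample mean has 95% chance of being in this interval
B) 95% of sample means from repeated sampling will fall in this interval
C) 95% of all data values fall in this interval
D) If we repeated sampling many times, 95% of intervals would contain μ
D

A) Wrong — x̄ is observed and sits in the interval by construction.
B) Wrong — coverage applies to intervals containing μ, not to future x̄ values.
C) Wrong — a CI is about the parameter μ, not individual data values.
D) Correct — this is the frequentist long-run coverage interpretation.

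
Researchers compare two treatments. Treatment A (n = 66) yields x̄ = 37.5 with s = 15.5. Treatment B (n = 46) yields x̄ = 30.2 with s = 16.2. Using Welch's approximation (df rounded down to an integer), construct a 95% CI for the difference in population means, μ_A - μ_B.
(1.23, 13.37)

Difference: x̄₁ - x̄₂ = 7.30
SE = √(s₁²/n₁ + s₂²/n₂) = √(15.5²/66 + 16.2²/46) = 3.0570
df = 94.20 → 94 (Welch–Satterthwaite, rounded down)
t* = 1.986

CI: 7.30 ± 1.986 · 3.0570 = 7.30 ± 6.07 = (1.23, 13.37)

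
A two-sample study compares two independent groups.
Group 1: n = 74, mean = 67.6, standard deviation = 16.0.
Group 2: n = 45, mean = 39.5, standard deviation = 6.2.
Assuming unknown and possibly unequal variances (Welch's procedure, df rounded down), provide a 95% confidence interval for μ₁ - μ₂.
(23.98, 32.22)

Difference: x̄₁ - x̄₂ = 28.10
SE = √(s₁²/n₁ + s₂²/n₂) = √(16.0²/74 + 6.2²/45) = 2.0769
df = 103.08 → 103 (Welch–Satterthwaite, rounded down)
t* = 1.983

CI: 28.10 ± 1.983 · 2.0769 = 28.10 ± 4.12 = (23.98, 32.22)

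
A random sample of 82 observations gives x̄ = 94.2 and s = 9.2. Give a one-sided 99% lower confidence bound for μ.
μ ≥ 91.79

Lower bound (one-sided):
t* = 2.373 (one-sided for 99%)
Lower bound = x̄ - t* · s/√n = 94.2 - 2.373 · 9.2/√82 = 91.79

We are 99% confident that μ ≥ 91.79.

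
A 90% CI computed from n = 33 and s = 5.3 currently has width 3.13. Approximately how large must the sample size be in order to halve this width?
n ≈ 132

CI width ∝ 1/√n
To reduce width by factor 2, need √n to grow by 2 → need 2² = 4 times as many samples.

Current: n = 33, width = 3.13
New: n = 132, width ≈ 1.53

Width reduced by factor of 3.13/1.53 = 2.05.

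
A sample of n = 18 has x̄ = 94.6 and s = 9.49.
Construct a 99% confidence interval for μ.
(88.12, 101.08)

t-interval (σ unknown):
df = n - 1 = 17
t* = 2.898 for 99% confidence

Margin of error = t* · s/√n = 2.898 · 9.49/√18 = 6.48

CI: (88.12, 101.08)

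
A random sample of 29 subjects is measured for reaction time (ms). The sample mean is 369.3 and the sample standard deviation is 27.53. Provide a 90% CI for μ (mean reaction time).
(360.60, 378.00)

t-interval (σ unknown):
df = n - 1 = 28
t* = 1.701 for 90% confidence

Margin of error = t* · s/√n = 1.701 · 27.53/√29 = 8.70

CI: (360.60, 378.00)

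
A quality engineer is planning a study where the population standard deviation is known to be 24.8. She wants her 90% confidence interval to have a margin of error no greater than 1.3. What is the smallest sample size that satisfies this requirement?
n ≥ 985

For margin E ≤ 1.3:
n ≥ (z* · σ / E)²
n ≥ (1.645 · 24.8 / 1.3)²
n ≥ 984.80

Minimum n = 985 (rounding up)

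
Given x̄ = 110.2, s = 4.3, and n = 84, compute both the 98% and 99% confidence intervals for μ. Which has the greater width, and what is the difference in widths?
99% CI is wider by 0.24

df = 83
98% CI: t* = 2.372, (109.09, 111.31), width = 2 · t* · s/√n = 2.23
99% CI: t* = 2.636, (108.96, 111.44), width = 2 · t* · s/√n = 2.47

The 99% CI is wider by 2.47 - 2.23 = 0.24.
Higher confidence requires a wider interval.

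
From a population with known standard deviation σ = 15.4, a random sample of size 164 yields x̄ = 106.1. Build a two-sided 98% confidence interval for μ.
(103.30, 108.90)

z-interval (σ known):
z* = 2.326 for 98% confidence

Margin of error = z* · σ/√n = 2.326 · 15.4/√164 = 2.80

CI: (106.1 - 2.80, 106.1 + 2.80) = (103.30, 108.90)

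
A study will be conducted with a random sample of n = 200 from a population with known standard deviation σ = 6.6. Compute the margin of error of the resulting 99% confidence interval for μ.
Margin of error = 1.20

Margin of error = z* · σ/√n
= 2.576 · 6.6/√200
= 2.576 · 6.6/14.1421
= 1.20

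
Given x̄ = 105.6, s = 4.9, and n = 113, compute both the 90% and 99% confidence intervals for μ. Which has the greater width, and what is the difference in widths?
99% CI is wider by 0.89

df = 112
90% CI: t* = 1.659, (104.84, 106.36), width = 2 · t* · s/√n = 1.53
99% CI: t* = 2.620, (104.39, 106.81), width = 2 · t* · s/√n = 2.42

The 99% CI is wider by 2.42 - 1.53 = 0.89.
Higher confidence requires a wider interval.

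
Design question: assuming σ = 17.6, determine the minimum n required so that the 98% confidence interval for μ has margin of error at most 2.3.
n ≥ 317

For margin E ≤ 2.3:
n ≥ (z* · σ / E)²
n ≥ (2.326 · 17.6 / 2.3)²
n ≥ 316.80

Minimum n = 317 (rounding up)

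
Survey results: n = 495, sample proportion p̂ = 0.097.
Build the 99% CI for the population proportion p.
(0.063, 0.131)

Proportion CI:
SE = √(p̂(1-p̂)/n) = √(0.097 · 0.903 / 495) = 0.01330

z* = 2.576
Margin = z* · SE = 2.576 · 0.01330 = 0.0343

CI: 0.097 ± 0.0343 = (0.063, 0.131)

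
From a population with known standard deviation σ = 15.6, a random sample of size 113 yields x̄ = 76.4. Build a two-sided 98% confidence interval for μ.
(72.99, 79.81)

z-interval (σ known):
z* = 2.326 for 98% confidence

Margin of error = z* · σ/√n = 2.326 · 15.6/√113 = 3.41

CI: (76.4 - 3.41, 76.4 + 3.41) = (72.99, 79.81)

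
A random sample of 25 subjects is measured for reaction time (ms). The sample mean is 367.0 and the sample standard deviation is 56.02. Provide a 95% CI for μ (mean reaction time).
(343.87, 390.13)

t-interval (σ unknown):
df = n - 1 = 24
t* = 2.064 for 95% confidence

Margin of error = t* · s/√n = 2.064 · 56.02/√25 = 23.13

CI: (343.87, 390.13)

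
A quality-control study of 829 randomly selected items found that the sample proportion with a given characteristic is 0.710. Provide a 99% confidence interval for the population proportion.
(0.669, 0.751)

Proportion CI:
SE = √(p̂(1-p̂)/n) = √(0.710 · 0.290 / 829) = 0.01576

z* = 2.576
Margin = z* · SE = 2.576 · 0.01576 = 0.0406

CI: 0.710 ± 0.0406 = (0.669, 0.751)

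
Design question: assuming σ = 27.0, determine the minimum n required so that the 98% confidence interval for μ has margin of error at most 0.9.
n ≥ 4870

For margin E ≤ 0.9:
n ≥ (z* · σ / E)²
n ≥ (2.326 · 27.0 / 0.9)²
n ≥ 4869.25

Minimum n = 4870 (rounding up)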